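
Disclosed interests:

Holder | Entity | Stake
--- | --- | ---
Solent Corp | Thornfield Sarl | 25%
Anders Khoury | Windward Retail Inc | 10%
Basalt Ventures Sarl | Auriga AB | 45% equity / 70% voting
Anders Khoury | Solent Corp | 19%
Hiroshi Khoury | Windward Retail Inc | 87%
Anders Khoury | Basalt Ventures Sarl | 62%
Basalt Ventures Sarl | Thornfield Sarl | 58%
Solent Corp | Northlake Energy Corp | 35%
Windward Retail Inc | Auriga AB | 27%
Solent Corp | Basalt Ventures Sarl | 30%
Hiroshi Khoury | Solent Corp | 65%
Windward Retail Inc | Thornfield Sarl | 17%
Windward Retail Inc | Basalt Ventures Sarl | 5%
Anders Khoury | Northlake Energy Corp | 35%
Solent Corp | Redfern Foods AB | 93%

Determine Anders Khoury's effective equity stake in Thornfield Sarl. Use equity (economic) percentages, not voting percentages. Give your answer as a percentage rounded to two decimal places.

Anders reaches Thornfield along 5 paths.
Via Solent: 19% × 25% = 4.75%.
Via Windward: 10% × 17% = 1.7%.
Via Basalt: 62% × 58% = 35.96%.
Via Solent → Basalt: 19% × 30% × 58% = 3.306%.
Via Windward → Basalt: 10% × 5% × 58% = 0.29%.
Total: 4.75% + 1.7% + 35.96% + 3.306% + 0.29% = 46.006%.
Rounded: 46.01%.

46.01%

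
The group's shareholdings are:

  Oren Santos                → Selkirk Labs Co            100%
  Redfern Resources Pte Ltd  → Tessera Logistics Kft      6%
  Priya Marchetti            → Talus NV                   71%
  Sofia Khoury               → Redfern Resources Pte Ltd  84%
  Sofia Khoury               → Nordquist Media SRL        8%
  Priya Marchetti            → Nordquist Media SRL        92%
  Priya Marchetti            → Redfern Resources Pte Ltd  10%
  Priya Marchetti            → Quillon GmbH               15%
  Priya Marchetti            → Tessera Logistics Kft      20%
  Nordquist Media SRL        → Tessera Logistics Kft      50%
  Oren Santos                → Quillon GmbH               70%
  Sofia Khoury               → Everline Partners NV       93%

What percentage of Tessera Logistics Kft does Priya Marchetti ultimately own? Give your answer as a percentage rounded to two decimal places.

Priya reaches Tessera along 3 paths.
Via Nordquist: 92% × 50% = 46%.
Direct stake: 20% = 20%.
Via Redfern: 10% × 6% = 0.6%.
Total: 46% + 20% + 0.6% = 66.6%.
Rounded: 66.60%.

66.60%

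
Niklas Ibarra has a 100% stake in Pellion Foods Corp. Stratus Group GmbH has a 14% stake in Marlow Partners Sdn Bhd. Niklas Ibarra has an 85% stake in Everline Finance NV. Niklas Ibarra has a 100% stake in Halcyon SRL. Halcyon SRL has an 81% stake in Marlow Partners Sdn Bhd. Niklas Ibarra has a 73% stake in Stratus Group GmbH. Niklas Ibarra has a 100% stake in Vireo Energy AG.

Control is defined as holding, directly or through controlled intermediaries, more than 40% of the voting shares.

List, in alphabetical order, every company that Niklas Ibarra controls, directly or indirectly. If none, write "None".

Niklas holds 100% of Vireo, so Niklas controls Vireo.
Niklas holds 85% of Everline, so Niklas controls Everline.
Niklas holds 100% of Pellion, so Niklas controls Pellion.
Niklas holds 100% of Halcyon, so Niklas controls Halcyon.
Niklas holds 73% of Stratus, so Niklas controls Stratus.
Halcyon and Stratus together hold 81% + 14% = 95% of Marlow, so Niklas controls Marlow.

Everline Finance NV, Halcyon SRL, Marlow Partners Sdn Bhd, Pellion Foods Corp, Stratus Group GmbH, Vireo Energy AG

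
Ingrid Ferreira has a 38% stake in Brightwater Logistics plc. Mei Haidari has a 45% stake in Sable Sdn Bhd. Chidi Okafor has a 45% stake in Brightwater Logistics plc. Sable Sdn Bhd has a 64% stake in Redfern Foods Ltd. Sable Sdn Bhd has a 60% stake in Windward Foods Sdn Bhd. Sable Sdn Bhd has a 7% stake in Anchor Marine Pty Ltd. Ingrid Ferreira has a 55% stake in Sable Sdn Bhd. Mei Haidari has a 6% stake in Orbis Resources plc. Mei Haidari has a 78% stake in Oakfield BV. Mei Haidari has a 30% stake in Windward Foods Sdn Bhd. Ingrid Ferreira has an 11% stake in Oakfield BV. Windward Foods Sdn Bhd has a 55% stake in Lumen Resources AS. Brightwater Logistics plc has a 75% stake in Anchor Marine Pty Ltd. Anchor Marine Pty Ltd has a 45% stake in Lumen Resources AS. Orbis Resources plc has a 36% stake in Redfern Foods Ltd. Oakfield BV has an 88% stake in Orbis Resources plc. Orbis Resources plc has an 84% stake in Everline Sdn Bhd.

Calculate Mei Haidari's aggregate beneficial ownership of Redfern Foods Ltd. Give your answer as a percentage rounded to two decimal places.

55.67%

Mei reaches Redfern along 3 paths.
Via Sable: 45% × 64% = 28.8%.
Via Oakfield → Orbis: 78% × 88% × 36% = 24.7104%.
Via Orbis: 6% × 36% = 2.16%.
Total: 28.8% + 24.7104% + 2.16% = 55.6704%.
Rounded: 55.67%.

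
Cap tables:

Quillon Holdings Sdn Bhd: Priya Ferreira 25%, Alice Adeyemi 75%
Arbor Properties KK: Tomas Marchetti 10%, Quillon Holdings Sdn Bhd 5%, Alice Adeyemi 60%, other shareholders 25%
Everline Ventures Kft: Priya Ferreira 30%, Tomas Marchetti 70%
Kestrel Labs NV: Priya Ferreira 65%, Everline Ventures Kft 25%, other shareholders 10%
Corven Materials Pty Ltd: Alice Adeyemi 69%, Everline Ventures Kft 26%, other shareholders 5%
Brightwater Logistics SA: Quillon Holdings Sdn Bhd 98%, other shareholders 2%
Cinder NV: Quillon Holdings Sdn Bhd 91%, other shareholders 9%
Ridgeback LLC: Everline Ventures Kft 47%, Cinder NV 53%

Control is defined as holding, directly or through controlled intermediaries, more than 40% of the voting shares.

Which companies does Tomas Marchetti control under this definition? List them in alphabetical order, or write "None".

Tomas holds 70% of Everline, so Tomas controls Everline.
Everline holds 47% of Ridgeback, so Tomas controls Ridgeback.
No other company's threshold is met.

Everline Ventures Kft, Ridgeback LLC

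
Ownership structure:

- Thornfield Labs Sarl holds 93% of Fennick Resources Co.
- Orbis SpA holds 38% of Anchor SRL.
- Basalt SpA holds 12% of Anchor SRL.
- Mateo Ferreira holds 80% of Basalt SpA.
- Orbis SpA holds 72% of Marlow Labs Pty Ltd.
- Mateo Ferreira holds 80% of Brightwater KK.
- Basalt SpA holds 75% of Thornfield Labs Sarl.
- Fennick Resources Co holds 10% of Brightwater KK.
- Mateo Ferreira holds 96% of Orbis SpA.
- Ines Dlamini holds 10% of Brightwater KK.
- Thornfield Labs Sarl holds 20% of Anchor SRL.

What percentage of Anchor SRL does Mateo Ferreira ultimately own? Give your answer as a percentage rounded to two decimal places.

Mateo reaches Anchor along 3 paths.
Via Basalt: 80% × 12% = 9.6%.
Via Orbis: 96% × 38% = 36.48%.
Via Basalt → Thornfield: 80% × 75% × 20% = 12%.
Total: 9.6% + 36.48% + 12% = 58.08%.

58.08%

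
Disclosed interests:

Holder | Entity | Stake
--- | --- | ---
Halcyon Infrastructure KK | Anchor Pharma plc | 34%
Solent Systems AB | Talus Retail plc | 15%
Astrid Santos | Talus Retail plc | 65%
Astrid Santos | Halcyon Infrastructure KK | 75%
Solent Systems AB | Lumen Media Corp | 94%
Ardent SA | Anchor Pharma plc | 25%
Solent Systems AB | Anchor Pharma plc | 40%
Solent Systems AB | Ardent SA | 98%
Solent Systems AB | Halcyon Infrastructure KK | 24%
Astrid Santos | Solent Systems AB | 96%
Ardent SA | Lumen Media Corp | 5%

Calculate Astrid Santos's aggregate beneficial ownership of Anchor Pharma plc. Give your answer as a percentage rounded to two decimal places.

Astrid reaches Anchor along 4 paths.
Via Solent: 96% × 40% = 38.4%.
Via Solent → Halcyon: 96% × 24% × 34% = 7.8336%.
Via Halcyon: 75% × 34% = 25.5%.
Via Solent → Ardent: 96% × 98% × 25% = 23.52%.
Total: 38.4% + 7.8336% + 25.5% + 23.52% = 95.2536%.
Rounded: 95.25%.

95.25%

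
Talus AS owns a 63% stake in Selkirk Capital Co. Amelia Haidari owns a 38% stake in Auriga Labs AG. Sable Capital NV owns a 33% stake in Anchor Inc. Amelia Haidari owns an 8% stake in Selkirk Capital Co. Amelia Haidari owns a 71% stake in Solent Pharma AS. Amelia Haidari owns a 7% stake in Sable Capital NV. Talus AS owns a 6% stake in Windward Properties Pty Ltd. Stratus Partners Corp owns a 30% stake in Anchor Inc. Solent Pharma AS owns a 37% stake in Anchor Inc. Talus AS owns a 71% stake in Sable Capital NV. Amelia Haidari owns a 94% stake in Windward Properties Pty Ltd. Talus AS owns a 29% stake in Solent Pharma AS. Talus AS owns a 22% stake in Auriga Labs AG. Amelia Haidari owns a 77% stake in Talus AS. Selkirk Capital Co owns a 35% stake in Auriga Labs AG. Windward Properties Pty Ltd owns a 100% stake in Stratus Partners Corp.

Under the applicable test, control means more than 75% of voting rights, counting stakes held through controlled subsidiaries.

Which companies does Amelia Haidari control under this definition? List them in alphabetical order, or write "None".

Anchor Inc, Sable Capital NV, Solent Pharma AS, Stratus Partners Corp, Talus AS, Windward Properties Pty Ltd

Amelia holds 77% of Talus, so Amelia controls Talus.
Amelia and Talus together hold 94% + 6% = 100% of Windward, so Amelia controls Windward.
Amelia and Talus together hold 71% + 29% = 100% of Solent, so Amelia controls Solent.
Windward holds 100% of Stratus, so Amelia controls Stratus.
Talus and Amelia together hold 71% + 7% = 78% of Sable, so Amelia controls Sable.
Stratus and Solent and Sable together hold 30% + 37% + 33% = 100% of Anchor, so Amelia controls Anchor.
No other company's threshold is met.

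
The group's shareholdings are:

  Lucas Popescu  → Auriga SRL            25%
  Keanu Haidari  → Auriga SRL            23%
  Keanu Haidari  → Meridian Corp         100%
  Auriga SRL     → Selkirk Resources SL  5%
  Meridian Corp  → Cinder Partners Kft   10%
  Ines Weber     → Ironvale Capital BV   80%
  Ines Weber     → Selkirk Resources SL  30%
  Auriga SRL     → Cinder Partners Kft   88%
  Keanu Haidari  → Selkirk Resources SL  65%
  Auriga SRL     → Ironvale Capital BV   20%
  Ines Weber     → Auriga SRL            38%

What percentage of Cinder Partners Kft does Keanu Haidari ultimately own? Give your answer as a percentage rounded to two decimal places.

Keanu reaches Cinder along 2 paths.
Via Auriga: 23% × 88% = 20.24%.
Via Meridian: 100% × 10% = 10%.
Total: 20.24% + 10% = 30.24%.

30.24%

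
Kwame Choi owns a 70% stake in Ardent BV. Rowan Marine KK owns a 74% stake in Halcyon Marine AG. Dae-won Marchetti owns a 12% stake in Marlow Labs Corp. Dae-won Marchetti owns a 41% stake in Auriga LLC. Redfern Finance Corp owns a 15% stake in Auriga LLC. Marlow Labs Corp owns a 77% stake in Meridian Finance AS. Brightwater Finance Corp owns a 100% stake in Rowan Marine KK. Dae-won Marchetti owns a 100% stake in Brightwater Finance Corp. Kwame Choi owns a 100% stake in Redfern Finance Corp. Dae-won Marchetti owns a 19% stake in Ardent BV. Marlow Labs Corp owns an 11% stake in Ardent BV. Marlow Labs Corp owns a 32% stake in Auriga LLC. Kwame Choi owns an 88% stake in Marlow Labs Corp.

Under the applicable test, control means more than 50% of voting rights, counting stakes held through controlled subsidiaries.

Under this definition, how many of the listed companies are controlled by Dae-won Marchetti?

3

Dae-won holds 100% of Brightwater, so Dae-won controls Brightwater.
Brightwater holds 100% of Rowan, so Dae-won controls Rowan.
Rowan holds 74% of Halcyon, so Dae-won controls Halcyon.
No other company's threshold is met.
Dae-won controls 3 companies.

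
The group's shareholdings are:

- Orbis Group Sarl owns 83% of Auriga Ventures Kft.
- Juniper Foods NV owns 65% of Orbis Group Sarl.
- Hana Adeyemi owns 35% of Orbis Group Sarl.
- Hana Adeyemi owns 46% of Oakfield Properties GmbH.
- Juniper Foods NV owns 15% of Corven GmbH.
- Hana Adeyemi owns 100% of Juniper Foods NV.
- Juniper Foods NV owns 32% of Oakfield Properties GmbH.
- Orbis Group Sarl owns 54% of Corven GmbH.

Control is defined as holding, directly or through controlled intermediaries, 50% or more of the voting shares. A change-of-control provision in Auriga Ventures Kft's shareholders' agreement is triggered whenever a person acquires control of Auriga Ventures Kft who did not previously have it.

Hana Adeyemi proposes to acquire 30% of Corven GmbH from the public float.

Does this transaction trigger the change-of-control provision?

No

The purchase changes only Hana's holdings, so Hana is the only person who could newly come to control Auriga.
Hana holds 100% of Juniper, so Hana controls Juniper.
Juniper and Hana together hold 65% + 35% = 100% of Orbis, so Hana controls Orbis.
Orbis holds 83% of Auriga, so Hana controls Auriga.
So Hana already controls Auriga before the transaction.
After the purchase, Hana holds 30% of Corven directly.
Hana controlled Auriga already, so this is not a new person acquiring control; every other person's position is unchanged or reduced.
No new person acquires control, so the clause is not triggered.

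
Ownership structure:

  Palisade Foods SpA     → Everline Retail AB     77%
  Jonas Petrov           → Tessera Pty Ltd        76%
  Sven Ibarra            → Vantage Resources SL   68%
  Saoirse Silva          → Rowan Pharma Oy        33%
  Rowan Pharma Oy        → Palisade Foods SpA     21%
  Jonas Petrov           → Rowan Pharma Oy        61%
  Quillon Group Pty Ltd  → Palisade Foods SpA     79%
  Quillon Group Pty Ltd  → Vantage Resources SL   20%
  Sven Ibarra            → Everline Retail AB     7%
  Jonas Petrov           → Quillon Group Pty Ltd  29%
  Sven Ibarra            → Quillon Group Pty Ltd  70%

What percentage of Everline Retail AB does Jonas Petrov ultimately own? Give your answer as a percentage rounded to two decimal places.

27.50%

Jonas reaches Everline along 2 paths.
Via Rowan → Palisade: 61% × 21% × 77% = 9.8637%.
Via Quillon → Palisade: 29% × 79% × 77% = 17.6407%.
Total: 9.8637% + 17.6407% = 27.5044%.
Rounded: 27.50%.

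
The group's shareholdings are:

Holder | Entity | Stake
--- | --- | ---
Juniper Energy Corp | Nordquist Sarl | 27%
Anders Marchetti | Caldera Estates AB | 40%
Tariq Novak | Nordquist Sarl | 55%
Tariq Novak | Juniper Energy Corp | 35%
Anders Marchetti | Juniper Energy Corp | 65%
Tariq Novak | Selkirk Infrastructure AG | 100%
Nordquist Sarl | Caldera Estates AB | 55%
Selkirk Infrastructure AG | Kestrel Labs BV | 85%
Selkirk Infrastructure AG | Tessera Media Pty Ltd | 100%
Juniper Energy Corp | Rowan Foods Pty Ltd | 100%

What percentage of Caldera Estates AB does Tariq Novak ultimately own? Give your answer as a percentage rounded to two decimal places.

Tariq reaches Caldera along 2 paths.
Via Nordquist: 55% × 55% = 30.25%.
Via Juniper → Nordquist: 35% × 27% × 55% = 5.1975%.
Total: 30.25% + 5.1975% = 35.4475%.
Rounded: 35.45%.

35.45%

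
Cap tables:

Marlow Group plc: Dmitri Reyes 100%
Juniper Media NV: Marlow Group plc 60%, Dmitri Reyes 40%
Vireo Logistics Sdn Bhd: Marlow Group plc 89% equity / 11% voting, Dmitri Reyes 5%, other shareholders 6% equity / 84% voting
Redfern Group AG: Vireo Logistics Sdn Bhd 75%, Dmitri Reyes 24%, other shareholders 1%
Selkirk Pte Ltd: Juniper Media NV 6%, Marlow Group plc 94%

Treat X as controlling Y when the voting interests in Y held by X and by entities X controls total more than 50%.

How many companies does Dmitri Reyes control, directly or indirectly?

Dmitri holds 100% of Marlow, so Dmitri controls Marlow.
Marlow and Dmitri together hold 60% + 40% = 100% of Juniper, so Dmitri controls Juniper.
Juniper and Marlow together hold 6% + 94% = 100% of Selkirk, so Dmitri controls Selkirk.
No other company's threshold is met.
Dmitri controls 3 companies.

3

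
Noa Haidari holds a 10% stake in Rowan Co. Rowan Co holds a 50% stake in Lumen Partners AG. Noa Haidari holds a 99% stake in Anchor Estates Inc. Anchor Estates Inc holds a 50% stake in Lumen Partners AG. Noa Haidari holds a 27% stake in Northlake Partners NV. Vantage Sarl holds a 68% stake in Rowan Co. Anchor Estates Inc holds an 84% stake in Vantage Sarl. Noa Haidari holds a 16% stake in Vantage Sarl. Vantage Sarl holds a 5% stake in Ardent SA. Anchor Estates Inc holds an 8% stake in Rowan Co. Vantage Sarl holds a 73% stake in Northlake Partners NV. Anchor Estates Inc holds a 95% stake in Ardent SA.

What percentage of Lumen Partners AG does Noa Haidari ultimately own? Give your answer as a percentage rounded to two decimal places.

Noa reaches Lumen along 5 paths.
Via Anchor: 99% × 50% = 49.5%.
Via Anchor → Rowan: 99% × 8% × 50% = 3.96%.
Via Anchor → Vantage → Rowan: 99% × 84% × 68% × 50% = 28.2744%.
Via Vantage → Rowan: 16% × 68% × 50% = 5.44%.
Via Rowan: 10% × 50% = 5%.
Total: 49.5% + 3.96% + 28.2744% + 5.44% + 5% = 92.1744%.
Rounded: 92.17%.

92.17%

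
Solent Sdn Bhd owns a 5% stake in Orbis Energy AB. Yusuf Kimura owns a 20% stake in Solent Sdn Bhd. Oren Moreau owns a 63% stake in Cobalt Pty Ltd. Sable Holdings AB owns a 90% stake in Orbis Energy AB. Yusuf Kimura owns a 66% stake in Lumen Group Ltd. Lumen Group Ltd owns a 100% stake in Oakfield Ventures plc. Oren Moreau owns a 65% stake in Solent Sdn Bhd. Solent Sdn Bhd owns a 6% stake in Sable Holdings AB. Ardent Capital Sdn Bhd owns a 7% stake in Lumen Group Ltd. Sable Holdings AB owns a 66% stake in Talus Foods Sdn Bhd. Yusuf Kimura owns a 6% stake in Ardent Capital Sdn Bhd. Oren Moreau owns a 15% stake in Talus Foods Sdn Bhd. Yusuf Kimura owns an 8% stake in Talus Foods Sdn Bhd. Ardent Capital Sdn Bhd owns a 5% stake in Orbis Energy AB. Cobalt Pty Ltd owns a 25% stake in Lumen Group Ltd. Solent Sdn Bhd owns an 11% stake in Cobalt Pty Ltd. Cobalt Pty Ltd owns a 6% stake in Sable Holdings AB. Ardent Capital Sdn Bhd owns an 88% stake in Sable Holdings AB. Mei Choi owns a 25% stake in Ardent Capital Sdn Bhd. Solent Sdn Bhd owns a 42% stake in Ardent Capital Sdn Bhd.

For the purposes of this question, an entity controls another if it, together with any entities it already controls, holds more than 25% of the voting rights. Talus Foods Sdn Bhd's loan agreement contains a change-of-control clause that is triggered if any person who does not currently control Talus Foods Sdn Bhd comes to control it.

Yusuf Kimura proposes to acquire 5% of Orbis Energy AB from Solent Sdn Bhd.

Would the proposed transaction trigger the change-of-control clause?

The purchase adds only to Yusuf's holdings (Solent's stake shrinks), so Yusuf is the only person who could newly come to control Talus.
Yusuf holds 66% of Lumen, so Yusuf controls Lumen.
Lumen holds 100% of Oakfield, so Yusuf controls Oakfield.
In Talus, Yusuf's side holds only 8%, not > 25%.
So before the transaction, Yusuf does not control Talus.
After the purchase, Yusuf holds 5% of Orbis directly, and Solent's stake falls to 0%.
Yusuf's side now holds 5% of Orbis, not > 25%, so Yusuf still does not control Orbis.
After the transaction, Yusuf's side holds 8% of Talus, not > 25%, so Yusuf still does not control Talus.
No new person acquires control, so the clause is not triggered.

No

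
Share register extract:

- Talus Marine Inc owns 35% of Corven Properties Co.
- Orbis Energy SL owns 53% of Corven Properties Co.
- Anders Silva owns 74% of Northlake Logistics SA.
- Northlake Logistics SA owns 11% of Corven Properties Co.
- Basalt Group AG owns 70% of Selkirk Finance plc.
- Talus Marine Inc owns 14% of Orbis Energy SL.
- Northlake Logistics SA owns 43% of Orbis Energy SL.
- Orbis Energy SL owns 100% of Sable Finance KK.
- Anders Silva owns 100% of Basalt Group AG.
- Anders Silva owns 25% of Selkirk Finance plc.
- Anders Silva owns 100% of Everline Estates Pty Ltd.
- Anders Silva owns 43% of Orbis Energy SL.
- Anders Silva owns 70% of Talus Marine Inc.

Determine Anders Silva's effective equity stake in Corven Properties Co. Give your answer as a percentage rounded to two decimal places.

77.49%

Anders reaches Corven along 5 paths.
Via Orbis: 43% × 53% = 22.79%.
Via Talus → Orbis: 70% × 14% × 53% = 5.194%.
Via Northlake → Orbis: 74% × 43% × 53% = 16.8646%.
Via Talus: 70% × 35% = 24.5%.
Via Northlake: 74% × 11% = 8.14%.
Total: 22.79% + 5.194% + 16.8646% + 24.5% + 8.14% = 77.4886%.
Rounded: 77.49%.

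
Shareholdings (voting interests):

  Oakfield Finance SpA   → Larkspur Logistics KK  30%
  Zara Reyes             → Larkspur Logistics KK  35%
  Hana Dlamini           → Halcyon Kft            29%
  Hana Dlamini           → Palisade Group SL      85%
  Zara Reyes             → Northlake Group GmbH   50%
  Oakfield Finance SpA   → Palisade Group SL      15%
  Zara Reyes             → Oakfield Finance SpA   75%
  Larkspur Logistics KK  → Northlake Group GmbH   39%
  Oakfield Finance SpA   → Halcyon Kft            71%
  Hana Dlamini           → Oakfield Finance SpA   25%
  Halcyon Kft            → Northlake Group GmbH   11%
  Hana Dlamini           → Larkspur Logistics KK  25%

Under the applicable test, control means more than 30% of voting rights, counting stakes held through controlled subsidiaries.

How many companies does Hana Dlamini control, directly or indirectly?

1

Hana holds 85% of Palisade, so Hana controls Palisade.
No other company's threshold is met.
Hana controls 1 company.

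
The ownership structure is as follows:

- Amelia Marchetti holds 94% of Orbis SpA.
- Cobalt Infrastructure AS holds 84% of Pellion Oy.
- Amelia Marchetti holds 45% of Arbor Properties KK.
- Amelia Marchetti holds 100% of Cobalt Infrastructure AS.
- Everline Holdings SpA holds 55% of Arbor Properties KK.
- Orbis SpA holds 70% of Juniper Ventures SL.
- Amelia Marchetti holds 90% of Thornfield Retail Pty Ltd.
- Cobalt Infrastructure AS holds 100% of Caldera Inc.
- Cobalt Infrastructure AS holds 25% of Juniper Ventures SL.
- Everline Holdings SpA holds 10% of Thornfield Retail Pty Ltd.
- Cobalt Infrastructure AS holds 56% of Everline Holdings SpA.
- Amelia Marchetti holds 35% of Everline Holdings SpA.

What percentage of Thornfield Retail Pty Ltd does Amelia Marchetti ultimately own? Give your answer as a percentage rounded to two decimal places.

Amelia reaches Thornfield along 3 paths.
Direct stake: 90% = 90%.
Via Everline: 35% × 10% = 3.5%.
Via Cobalt → Everline: 100% × 56% × 10% = 5.6%.
Total: 90% + 3.5% + 5.6% = 99.1%.
Rounded: 99.10%.

99.10%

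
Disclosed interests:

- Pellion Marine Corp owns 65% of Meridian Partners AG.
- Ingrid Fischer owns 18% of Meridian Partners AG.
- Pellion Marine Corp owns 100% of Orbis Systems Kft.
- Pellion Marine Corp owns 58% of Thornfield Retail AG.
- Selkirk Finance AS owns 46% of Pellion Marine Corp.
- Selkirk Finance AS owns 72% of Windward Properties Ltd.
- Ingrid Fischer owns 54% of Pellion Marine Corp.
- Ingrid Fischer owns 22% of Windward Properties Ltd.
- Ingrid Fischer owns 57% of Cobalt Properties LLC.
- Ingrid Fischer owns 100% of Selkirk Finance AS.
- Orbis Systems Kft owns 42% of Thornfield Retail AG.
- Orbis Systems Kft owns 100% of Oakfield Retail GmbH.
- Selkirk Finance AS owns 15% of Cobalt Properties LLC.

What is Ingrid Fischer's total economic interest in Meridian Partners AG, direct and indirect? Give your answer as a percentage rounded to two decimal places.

83.00%

Ingrid reaches Meridian along 3 paths.
Via Selkirk → Pellion: 100% × 46% × 65% = 29.9%.
Via Pellion: 54% × 65% = 35.1%.
Direct stake: 18% = 18%.
Total: 29.9% + 35.1% + 18% = 83%.
Rounded: 83.00%.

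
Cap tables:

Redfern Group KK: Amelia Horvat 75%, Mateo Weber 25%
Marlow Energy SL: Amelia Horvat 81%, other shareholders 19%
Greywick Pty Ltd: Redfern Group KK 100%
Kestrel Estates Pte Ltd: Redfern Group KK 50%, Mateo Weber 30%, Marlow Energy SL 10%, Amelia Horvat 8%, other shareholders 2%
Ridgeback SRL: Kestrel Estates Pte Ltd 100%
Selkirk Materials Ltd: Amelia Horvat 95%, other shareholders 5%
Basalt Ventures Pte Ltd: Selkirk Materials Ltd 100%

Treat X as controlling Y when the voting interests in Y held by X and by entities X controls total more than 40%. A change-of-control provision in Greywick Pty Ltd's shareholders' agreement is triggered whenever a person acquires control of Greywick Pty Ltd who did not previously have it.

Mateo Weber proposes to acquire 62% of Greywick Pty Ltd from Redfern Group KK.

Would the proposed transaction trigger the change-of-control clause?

The purchase adds only to Mateo's holdings (Redfern's stake shrinks), so Mateo is the only person who could newly come to control Greywick.
Mateo's largest direct stake is 30% in Kestrel, which does not meet the threshold, so Mateo controls no company.
Neither Mateo nor any entity Mateo controls holds any voting interest in Greywick.
So before the transaction, Mateo does not control Greywick.
After the purchase, Mateo holds 62% of Greywick directly, and Redfern's stake falls to 38%.
Mateo holds 62% of Greywick, so Mateo controls Greywick.
Mateo did not control Greywick before and does after, so the clause is triggered.

Yes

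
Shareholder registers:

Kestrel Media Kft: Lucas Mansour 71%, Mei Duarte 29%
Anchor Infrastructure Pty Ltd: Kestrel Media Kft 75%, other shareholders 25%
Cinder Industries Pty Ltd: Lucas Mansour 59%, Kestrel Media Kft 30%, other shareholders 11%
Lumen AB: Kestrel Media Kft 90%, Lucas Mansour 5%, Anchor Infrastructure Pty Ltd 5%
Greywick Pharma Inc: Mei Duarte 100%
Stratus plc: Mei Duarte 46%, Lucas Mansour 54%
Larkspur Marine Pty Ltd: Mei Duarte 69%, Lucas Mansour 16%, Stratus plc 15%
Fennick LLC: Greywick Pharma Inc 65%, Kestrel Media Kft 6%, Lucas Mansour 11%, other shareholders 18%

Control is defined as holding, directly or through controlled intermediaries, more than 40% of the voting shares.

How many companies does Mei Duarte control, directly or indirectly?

Mei holds 100% of Greywick, so Mei controls Greywick.
Mei holds 46% of Stratus, so Mei controls Stratus.
Mei and Stratus together hold 69% + 15% = 84% of Larkspur, so Mei controls Larkspur.
Greywick holds 65% of Fennick, so Mei controls Fennick.
No other company's threshold is met.
Mei controls 4 companies.

4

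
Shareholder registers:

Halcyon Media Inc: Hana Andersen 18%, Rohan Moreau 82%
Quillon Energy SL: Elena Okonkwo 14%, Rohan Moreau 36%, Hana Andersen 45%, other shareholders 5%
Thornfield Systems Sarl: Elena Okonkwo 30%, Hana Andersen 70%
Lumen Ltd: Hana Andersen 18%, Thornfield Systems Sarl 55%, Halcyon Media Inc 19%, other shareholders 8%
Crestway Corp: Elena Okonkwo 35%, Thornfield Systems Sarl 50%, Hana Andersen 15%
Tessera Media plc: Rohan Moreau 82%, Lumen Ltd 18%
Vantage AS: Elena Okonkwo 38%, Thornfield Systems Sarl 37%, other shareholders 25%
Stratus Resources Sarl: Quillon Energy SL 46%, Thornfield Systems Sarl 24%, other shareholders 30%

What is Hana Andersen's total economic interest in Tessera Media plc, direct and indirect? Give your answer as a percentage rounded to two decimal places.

Hana reaches Tessera along 3 paths.
Via Lumen: 18% × 18% = 3.24%.
Via Thornfield → Lumen: 70% × 55% × 18% = 6.93%.
Via Halcyon → Lumen: 18% × 19% × 18% = 0.6156%.
Total: 3.24% + 6.93% + 0.6156% = 10.7856%.
Rounded: 10.79%.

10.79%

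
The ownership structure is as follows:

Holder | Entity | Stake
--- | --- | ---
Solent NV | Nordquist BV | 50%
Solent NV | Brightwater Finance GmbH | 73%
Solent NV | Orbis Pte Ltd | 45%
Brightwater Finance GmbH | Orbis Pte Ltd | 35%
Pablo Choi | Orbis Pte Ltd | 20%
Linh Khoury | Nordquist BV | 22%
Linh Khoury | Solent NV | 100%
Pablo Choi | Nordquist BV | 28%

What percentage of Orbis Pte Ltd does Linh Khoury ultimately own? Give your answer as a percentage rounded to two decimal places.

Linh reaches Orbis along 2 paths.
Via Solent: 100% × 45% = 45%.
Via Solent → Brightwater: 100% × 73% × 35% = 25.55%.
Total: 45% + 25.55% = 70.55%.

70.55%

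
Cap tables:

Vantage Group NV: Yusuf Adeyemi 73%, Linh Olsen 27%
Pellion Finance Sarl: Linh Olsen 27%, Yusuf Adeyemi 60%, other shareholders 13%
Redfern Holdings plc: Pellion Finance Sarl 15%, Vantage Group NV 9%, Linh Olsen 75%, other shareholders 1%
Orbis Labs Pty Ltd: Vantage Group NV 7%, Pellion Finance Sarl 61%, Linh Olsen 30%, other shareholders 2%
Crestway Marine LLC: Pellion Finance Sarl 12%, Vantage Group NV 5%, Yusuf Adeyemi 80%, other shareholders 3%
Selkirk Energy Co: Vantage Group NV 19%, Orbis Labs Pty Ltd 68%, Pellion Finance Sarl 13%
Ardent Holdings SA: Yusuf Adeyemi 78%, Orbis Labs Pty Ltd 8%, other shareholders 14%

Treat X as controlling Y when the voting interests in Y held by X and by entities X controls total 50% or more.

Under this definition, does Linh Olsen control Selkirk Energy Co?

No

Linh holds 75% of Redfern, so Linh controls Redfern.
Neither Linh nor any entity Linh controls holds any voting interest in Selkirk.
So Linh does not control Selkirk.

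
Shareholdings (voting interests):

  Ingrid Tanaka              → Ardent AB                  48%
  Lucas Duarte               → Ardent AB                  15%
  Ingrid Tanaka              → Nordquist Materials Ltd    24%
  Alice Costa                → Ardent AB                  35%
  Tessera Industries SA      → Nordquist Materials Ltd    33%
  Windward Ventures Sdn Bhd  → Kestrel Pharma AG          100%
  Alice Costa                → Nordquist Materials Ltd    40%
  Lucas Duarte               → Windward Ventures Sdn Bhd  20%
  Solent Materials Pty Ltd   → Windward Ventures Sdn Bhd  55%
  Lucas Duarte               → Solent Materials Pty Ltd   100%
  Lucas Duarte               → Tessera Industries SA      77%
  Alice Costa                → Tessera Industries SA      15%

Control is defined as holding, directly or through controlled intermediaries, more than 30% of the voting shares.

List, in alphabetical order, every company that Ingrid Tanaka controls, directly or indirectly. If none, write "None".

Ardent AB

Ingrid holds 48% of Ardent, so Ingrid controls Ardent.
No other company's threshold is met.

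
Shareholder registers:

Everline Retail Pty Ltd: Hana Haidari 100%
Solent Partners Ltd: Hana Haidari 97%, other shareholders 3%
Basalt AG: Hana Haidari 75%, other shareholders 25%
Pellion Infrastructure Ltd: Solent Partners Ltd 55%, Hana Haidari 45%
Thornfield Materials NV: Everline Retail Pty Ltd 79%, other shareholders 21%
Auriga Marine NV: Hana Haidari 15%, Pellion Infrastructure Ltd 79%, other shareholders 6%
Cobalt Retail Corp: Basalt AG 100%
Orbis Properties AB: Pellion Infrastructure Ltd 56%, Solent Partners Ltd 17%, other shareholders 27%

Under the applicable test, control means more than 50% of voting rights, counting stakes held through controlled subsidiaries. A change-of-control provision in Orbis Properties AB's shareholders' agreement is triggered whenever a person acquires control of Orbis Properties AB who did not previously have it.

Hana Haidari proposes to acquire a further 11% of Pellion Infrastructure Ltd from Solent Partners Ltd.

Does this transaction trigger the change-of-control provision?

No

The purchase adds only to Hana's holdings (Solent's stake shrinks), so Hana is the only person who could newly come to control Orbis.
Hana holds 97% of Solent, so Hana controls Solent.
Solent and Hana together hold 55% + 45% = 100% of Pellion, so Hana controls Pellion.
Pellion and Solent together hold 56% + 17% = 73% of Orbis, so Hana controls Orbis.
So Hana already controls Orbis before the transaction.
After the purchase, Hana's direct stake in Pellion rises to 45% + 11% = 56%, and Solent's stake falls to 44%.
Hana controlled Orbis already, so this is not a new person acquiring control; every other person's position is unchanged or reduced.
No new person acquires control, so the clause is not triggered.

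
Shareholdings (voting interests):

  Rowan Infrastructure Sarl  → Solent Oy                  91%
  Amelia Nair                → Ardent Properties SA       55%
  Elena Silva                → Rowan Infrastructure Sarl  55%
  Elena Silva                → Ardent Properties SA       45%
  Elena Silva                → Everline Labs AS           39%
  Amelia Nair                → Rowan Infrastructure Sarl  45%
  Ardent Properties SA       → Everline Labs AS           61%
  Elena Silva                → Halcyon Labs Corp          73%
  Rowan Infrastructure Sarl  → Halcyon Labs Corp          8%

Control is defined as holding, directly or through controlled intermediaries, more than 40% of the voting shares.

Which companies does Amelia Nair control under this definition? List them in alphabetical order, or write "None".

Ardent Properties SA, Everline Labs AS, Rowan Infrastructure Sarl, Solent Oy

Amelia holds 55% of Ardent, so Amelia controls Ardent.
Amelia holds 45% of Rowan, so Amelia controls Rowan.
Rowan holds 91% of Solent, so Amelia controls Solent.
Ardent holds 61% of Everline, so Amelia controls Everline.
No other company's threshold is met.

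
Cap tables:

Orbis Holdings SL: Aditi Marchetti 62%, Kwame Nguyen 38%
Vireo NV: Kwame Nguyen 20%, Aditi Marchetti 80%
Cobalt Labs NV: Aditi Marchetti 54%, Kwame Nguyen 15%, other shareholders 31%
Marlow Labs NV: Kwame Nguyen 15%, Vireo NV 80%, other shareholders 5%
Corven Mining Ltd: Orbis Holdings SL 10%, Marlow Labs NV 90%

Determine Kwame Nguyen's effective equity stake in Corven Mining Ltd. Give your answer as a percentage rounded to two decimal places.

31.70%

Kwame reaches Corven along 3 paths.
Via Orbis: 38% × 10% = 3.8%.
Via Marlow: 15% × 90% = 13.5%.
Via Vireo → Marlow: 20% × 80% × 90% = 14.4%.
Total: 3.8% + 13.5% + 14.4% = 31.7%.
Rounded: 31.70%.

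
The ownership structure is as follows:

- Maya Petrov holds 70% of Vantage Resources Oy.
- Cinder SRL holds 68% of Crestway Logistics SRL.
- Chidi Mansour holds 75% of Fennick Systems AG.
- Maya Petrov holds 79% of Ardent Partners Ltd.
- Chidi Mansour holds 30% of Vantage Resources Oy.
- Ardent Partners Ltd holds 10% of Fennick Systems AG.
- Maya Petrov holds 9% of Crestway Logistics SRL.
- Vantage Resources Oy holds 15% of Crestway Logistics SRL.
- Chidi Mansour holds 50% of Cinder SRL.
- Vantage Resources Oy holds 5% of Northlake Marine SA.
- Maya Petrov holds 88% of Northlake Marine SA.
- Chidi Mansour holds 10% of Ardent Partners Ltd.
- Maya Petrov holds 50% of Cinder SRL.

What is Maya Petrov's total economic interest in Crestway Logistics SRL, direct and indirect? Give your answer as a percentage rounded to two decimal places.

Maya reaches Crestway along 3 paths.
Direct stake: 9% = 9%.
Via Cinder: 50% × 68% = 34%.
Via Vantage: 70% × 15% = 10.5%.
Total: 9% + 34% + 10.5% = 53.5%.
Rounded: 53.50%.

53.50%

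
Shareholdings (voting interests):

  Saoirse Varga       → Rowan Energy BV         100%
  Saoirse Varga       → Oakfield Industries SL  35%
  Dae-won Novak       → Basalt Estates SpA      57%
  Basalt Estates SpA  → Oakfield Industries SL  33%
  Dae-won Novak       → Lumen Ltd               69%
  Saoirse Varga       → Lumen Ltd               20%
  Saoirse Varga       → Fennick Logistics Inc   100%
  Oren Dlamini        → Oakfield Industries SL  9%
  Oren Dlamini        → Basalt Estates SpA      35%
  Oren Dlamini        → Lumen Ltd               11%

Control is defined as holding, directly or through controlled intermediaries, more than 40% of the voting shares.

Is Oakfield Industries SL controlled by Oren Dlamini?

Oren's largest direct stake is 35% in Basalt, which does not meet the threshold, so Oren controls no company.
In Oakfield, Oren's side holds only 9%, not > 40%.
So Oren does not control Oakfield.

No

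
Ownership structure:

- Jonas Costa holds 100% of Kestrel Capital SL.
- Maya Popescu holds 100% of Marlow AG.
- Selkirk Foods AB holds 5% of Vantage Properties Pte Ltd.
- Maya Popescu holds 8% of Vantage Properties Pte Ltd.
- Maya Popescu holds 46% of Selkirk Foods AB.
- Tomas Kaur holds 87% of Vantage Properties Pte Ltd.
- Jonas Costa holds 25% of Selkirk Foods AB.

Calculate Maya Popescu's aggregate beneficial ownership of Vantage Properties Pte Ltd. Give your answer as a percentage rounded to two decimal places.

Maya reaches Vantage along 2 paths.
Direct stake: 8% = 8%.
Via Selkirk: 46% × 5% = 2.3%.
Total: 8% + 2.3% = 10.3%.
Rounded: 10.30%.

10.30%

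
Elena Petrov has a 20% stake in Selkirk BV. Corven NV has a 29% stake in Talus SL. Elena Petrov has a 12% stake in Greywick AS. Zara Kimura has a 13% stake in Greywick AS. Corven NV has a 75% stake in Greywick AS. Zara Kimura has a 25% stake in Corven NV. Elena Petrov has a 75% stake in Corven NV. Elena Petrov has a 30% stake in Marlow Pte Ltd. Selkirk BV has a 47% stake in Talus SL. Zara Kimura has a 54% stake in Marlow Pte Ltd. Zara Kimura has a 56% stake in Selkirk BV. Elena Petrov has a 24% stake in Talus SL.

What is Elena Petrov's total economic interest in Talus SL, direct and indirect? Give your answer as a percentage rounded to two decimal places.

55.15%

Elena reaches Talus along 3 paths.
Direct stake: 24% = 24%.
Via Selkirk: 20% × 47% = 9.4%.
Via Corven: 75% × 29% = 21.75%.
Total: 24% + 9.4% + 21.75% = 55.15%.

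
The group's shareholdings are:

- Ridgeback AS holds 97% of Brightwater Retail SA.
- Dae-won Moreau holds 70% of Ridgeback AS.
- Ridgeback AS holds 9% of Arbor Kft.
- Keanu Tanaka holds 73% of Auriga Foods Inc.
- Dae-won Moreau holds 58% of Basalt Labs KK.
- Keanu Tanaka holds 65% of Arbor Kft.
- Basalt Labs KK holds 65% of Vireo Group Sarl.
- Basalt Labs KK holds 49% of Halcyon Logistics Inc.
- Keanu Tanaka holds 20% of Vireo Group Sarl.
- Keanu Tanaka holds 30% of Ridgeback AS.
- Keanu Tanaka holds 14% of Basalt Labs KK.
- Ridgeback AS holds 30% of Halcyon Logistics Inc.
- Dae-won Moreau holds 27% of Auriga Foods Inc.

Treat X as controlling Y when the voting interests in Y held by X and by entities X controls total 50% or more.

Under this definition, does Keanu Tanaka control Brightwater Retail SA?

No

Keanu holds 73% of Auriga, so Keanu controls Auriga.
Keanu holds 65% of Arbor, so Keanu controls Arbor.
Neither Keanu nor any entity Keanu controls holds any voting interest in Brightwater.
So Keanu does not control Brightwater.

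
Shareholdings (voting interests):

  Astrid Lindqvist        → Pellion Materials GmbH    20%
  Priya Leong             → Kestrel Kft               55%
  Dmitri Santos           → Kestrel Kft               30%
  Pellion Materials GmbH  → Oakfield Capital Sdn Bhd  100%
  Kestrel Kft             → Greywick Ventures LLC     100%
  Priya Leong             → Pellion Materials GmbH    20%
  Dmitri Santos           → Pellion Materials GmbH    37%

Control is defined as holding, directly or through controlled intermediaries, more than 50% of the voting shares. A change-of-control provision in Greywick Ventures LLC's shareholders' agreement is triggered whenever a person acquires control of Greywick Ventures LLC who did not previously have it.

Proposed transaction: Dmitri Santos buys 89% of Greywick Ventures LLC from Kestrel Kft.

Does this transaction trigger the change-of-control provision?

Yes

The purchase adds only to Dmitri's holdings (Kestrel's stake shrinks), so Dmitri is the only person who could newly come to control Greywick.
Dmitri's largest direct stake is 37% in Pellion, which does not meet the threshold, so Dmitri controls no company.
Neither Dmitri nor any entity Dmitri controls holds any voting interest in Greywick.
So before the transaction, Dmitri does not control Greywick.
After the purchase, Dmitri holds 89% of Greywick directly, and Kestrel's stake falls to 11%.
Dmitri holds 89% of Greywick, so Dmitri controls Greywick.
Dmitri did not control Greywick before and does after, so the clause is triggered.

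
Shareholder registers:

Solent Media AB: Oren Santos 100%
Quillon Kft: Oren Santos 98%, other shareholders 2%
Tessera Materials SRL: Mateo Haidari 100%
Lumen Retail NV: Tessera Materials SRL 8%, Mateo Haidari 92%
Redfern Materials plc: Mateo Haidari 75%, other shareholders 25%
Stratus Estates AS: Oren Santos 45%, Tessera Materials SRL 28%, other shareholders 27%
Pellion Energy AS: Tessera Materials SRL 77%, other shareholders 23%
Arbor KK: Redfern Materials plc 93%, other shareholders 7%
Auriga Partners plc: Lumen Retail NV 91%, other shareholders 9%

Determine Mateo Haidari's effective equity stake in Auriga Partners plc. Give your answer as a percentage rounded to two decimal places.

Mateo reaches Auriga along 2 paths.
Via Tessera → Lumen: 100% × 8% × 91% = 7.28%.
Via Lumen: 92% × 91% = 83.72%.
Total: 7.28% + 83.72% = 91%.
Rounded: 91.00%.

91.00%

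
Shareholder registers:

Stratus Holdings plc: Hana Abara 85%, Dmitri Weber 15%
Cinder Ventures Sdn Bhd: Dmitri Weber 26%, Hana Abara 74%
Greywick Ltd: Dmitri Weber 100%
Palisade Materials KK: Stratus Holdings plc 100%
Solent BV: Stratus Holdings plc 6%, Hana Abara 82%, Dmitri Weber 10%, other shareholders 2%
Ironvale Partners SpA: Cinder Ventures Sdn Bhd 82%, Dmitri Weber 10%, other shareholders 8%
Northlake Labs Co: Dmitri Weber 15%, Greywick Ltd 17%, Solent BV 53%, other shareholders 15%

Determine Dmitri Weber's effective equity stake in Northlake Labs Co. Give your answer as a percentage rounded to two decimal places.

Dmitri reaches Northlake along 4 paths.
Direct stake: 15% = 15%.
Via Greywick: 100% × 17% = 17%.
Via Stratus → Solent: 15% × 6% × 53% = 0.477%.
Via Solent: 10% × 53% = 5.3%.
Total: 15% + 17% + 0.477% + 5.3% = 37.777%.
Rounded: 37.78%.

37.78%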